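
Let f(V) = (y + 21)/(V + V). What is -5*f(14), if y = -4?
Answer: -85/28 ≈ -3.0357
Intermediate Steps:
f(V) = 17/(2*V) (f(V) = (-4 + 21)/(V + V) = 17/((2*V)) = 17*(1/(2*V)) = 17/(2*V))
-5*f(14) = -85/(2*14) = -5*17/28 = -85/28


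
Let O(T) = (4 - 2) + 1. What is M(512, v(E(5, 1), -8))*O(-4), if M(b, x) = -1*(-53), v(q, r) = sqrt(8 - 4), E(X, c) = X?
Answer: 159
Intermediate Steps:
v(q, r) = 2 (v(q, r) = sqrt(4) = 2)
M(b, x) = 53
O(T) = 3 (O(T) = 2 + 1 = 3)
M(512, v(E(5, 1), -8))*O(-4) = 53*3 = 159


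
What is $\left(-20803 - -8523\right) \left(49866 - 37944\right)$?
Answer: $-146402160$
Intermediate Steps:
$\left(-20803 - -8523\right) \left(49866 - 37944\right) = \left(-20803 + \left(-6409 + 14932\right)\right) 11922 = \left(-20803 + 8523\right) 11922 = \left(-12280\right) 11922 = -146402160$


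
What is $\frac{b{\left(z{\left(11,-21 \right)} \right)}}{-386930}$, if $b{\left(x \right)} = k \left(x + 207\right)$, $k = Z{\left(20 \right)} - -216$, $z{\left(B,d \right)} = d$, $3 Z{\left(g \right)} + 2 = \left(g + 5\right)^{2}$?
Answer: $- \frac{39401}{193465} \approx -0.20366$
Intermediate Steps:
$Z{\left(g \right)} = - \frac{2}{3} + \frac{\left(5 + g\right)^{2}}{3}$ ($Z{\left(g \right)} = - \frac{2}{3} + \frac{\left(g + 5\right)^{2}}{3} = - \frac{2}{3} + \frac{\left(5 + g\right)^{2}}{3}$)
$k = \frac{1271}{3}$ ($k = \left(- \frac{2}{3} + \frac{\left(5 + 20\right)^{2}}{3}\right) - -216 = \left(- \frac{2}{3} + \frac{25^{2}}{3}\right) + 216 = \left(- \frac{2}{3} + \frac{1}{3} \cdot 625\right) + 216 = \left(- \frac{2}{3} + \frac{625}{3}\right) + 216 = \frac{623}{3} + 216 = \frac{1271}{3} \approx 423.67$)
$b{\left(x \right)} = 87699 + \frac{1271 x}{3}$ ($b{\left(x \right)} = \frac{1271 \left(x + 207\right)}{3} = \frac{1271 \left(207 + x\right)}{3} = 87699 + \frac{1271 x}{3}$)
$\frac{b{\left(z{\left(11,-21 \right)} \right)}}{-386930} = \frac{87699 + \frac{1271}{3} \left(-21\right)}{-386930} = \left(87699 - 8897\right) \left(- \frac{1}{386930}\right) = 78802 \left(- \frac{1}{386930}\right) = - \frac{39401}{193465}$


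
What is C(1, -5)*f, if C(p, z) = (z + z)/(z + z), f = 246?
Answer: 246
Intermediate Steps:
C(p, z) = 1 (C(p, z) = (2*z)/((2*z)) = (2*z)*(1/(2*z)) = 1)
C(1, -5)*f = 1*246 = 246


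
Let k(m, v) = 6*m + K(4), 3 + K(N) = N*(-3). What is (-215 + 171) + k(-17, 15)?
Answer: -161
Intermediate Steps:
K(N) = -3 - 3*N (K(N) = -3 + N*(-3) = -3 - 3*N)
k(m, v) = -15 + 6*m (k(m, v) = 6*m + (-3 - 3*4) = 6*m + (-3 - 12) = 6*m - 15 = -15 + 6*m)
(-215 + 171) + k(-17, 15) = (-215 + 171) + (-15 + 6*(-17)) = -44 + (-15 - 102) = -44 - 117 = -161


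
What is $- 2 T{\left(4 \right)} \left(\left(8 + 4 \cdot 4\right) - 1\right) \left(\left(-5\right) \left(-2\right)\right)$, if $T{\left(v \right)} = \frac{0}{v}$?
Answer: $0$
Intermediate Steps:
$T{\left(v \right)} = 0$
$- 2 T{\left(4 \right)} \left(\left(8 + 4 \cdot 4\right) - 1\right) \left(\left(-5\right) \left(-2\right)\right) = \left(-2\right) 0 \left(\left(8 + 4 \cdot 4\right) - 1\right) \left(\left(-5\right) \left(-2\right)\right) = 0 \left(\left(8 + 16\right) - 1\right) 10 = 0 \left(24 - 1\right) 10 = 0 \cdot 23 \cdot 10 = 0 \cdot 10 = 0$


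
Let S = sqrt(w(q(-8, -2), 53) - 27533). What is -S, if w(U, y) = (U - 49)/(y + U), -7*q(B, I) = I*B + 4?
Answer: -I*sqrt(41879266)/39 ≈ -165.93*I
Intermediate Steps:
q(B, I) = -4/7 - B*I/7 (q(B, I) = -(I*B + 4)/7 = -(B*I + 4)/7 = -(4 + B*I)/7 = -4/7 - B*I/7)
w(U, y) = (-49 + U)/(U + y)
S = I*sqrt(41879266)/39 (S = sqrt((-49 + (-4/7 - 1/7*(-8)*(-2)))/((-4/7 - 1/7*(-8)*(-2)) + 53) - 27533) = sqrt((-49 + (-4/7 - 16/7))/((-4/7 - 16/7) + 53) - 27533) = sqrt((-49 - 20/7)/(-20/7 + 53) - 27533) = sqrt(-363/7/(351/7) - 27533) = sqrt((7/351)*(-363/7) - 27533) = sqrt(-121/117 - 27533) = sqrt(-3221482/117) = I*sqrt(41879266)/39 ≈ 165.93*I)
-S = -I*sqrt(41879266)/39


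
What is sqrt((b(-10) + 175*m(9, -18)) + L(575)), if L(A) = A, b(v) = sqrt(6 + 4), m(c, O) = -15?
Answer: sqrt(-2050 + sqrt(10)) ≈ 45.242*I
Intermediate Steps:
b(v) = sqrt(10)
sqrt((b(-10) + 175*m(9, -18)) + L(575)) = sqrt((sqrt(10) + 175*(-15)) + 575) = sqrt((sqrt(10) - 2625) + 575) = sqrt((-2625 + sqrt(10)) + 575) = sqrt(-2050 + sqrt(10))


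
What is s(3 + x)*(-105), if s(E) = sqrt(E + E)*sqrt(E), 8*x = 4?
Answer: -735*sqrt(2)/2 ≈ -519.72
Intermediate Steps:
x = 1/2 (x = (1/8)*4 = 1/2 ≈ 0.50000)
s(E) = E*sqrt(2) (s(E) = sqrt(2*E)*sqrt(E) = (sqrt(2)*sqrt(E))*sqrt(E) = E*sqrt(2))
s(3 + x)*(-105) = ((3 + 1/2)*sqrt(2))*(-105) = (7*sqrt(2)/2)*(-105) = -735*sqrt(2)/2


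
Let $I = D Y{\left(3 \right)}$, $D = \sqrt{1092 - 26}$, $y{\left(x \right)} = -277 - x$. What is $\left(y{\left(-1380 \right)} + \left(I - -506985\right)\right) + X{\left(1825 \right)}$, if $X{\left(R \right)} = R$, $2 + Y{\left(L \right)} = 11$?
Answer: $509913 + 9 \sqrt{1066} \approx 5.1021 \cdot 10^{5}$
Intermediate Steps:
$D = \sqrt{1066} \approx 32.65$
$Y{\left(L \right)} = 9$ ($Y{\left(L \right)} = -2 + 11 = 9$)
$I = 9 \sqrt{1066}$ ($I = \sqrt{1066} \cdot 9 = 9 \sqrt{1066} \approx 293.85$)
$\left(y{\left(-1380 \right)} + \left(I - -506985\right)\right) + X{\left(1825 \right)} = \left(\left(-277 - -1380\right) + \left(9 \sqrt{1066} - -506985\right)\right) + 1825 = \left(\left(-277 + 1380\right) + \left(9 \sqrt{1066} + 506985\right)\right) + 1825 = \left(1103 + \left(506985 + 9 \sqrt{1066}\right)\right) + 1825 = \left(508088 + 9 \sqrt{1066}\right) + 1825 = 509913 + 9 \sqrt{1066}$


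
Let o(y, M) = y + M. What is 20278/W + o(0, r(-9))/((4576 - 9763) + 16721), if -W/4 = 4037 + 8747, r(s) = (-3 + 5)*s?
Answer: -58701725/147450656 ≈ -0.39811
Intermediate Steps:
r(s) = 2*s
W = -51136 (W = -4*(4037 + 8747) = -4*12784 = -51136)
o(y, M) = M + y
20278/W + o(0, r(-9))/((4576 - 9763) + 16721) = 20278/(-51136) + (2*(-9) + 0)/((4576 - 9763) + 16721) = 20278*(-1/51136) + (-18 + 0)/(-5187 + 16721) = -10139/25568 - 18/11534 = -10139/25568 - 18*1/11534 = -10139/25568 - 9/5767 = -58701725/147450656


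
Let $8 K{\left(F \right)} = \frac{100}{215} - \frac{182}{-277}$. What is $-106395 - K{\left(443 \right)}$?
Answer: $- \frac{5069090063}{47644} \approx -1.064 \cdot 10^{5}$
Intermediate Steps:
$K{\left(F \right)} = \frac{6683}{47644}$ ($K{\left(F \right)} = \frac{\frac{100}{215} - \frac{182}{-277}}{8} = \frac{100 \cdot \frac{1}{215} - - \frac{182}{277}}{8} = \frac{\frac{20}{43} + \frac{182}{277}}{8} = \frac{1}{8} \cdot \frac{13366}{11911} = \frac{6683}{47644}$)
$-106395 - K{\left(443 \right)} = -106395 - \frac{6683}{47644} = - \frac{5069090063}{47644}$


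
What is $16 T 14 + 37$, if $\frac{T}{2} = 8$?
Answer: $3621$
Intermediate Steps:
$T = 16$ ($T = 2 \cdot 8 = 16$)
$16 T 14 + 37 = 16 \cdot 16 \cdot 14 + 37 = 16 \cdot 224 + 37 = 3584 + 37 = 3621$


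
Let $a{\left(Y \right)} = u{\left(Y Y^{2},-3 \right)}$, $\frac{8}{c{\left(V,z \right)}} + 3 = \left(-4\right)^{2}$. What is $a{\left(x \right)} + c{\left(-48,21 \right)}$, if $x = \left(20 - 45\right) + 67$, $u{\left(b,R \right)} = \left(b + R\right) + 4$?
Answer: $\frac{963165}{13} \approx 74090.0$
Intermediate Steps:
$u{\left(b,R \right)} = 4 + R + b$ ($u{\left(b,R \right)} = \left(R + b\right) + 4 = 4 + R + b$)
$x = 42$ ($x = -25 + 67 = 42$)
$c{\left(V,z \right)} = \frac{8}{13}$ ($c{\left(V,z \right)} = \frac{8}{-3 + \left(-4\right)^{2}} = \frac{8}{-3 + 16} = \frac{8}{13}$)
$a{\left(Y \right)} = 1 + Y^{3}$ ($a{\left(Y \right)} = 4 - 3 + Y Y^{2} = 4 - 3 + Y^{3} = 1 + Y^{3}$)
$a{\left(x \right)} + c{\left(-48,21 \right)} = \left(1 + 42^{3}\right) + \frac{8}{13} = \left(1 + 74088\right) + \frac{8}{13} = 74089 + \frac{8}{13} = \frac{963165}{13}$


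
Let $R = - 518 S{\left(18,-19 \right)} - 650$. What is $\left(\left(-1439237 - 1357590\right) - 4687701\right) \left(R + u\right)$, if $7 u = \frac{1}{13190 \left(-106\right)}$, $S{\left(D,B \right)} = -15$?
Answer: $- \frac{130386648003012068}{2446745} \approx -5.329 \cdot 10^{10}$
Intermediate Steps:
$u = - \frac{1}{9786980}$ ($u = \frac{1}{7 \cdot 13190 \left(-106\right)} = \frac{1}{7 \left(-1398140\right)} = \frac{1}{7} \left(- \frac{1}{1398140}\right) = - \frac{1}{9786980} \approx -1.0218 \cdot 10^{-7}$)
$R = 7120$ ($R = \left(-518\right) \left(-15\right) - 650 = 7770 - 650 = 7120$)
$\left(\left(-1439237 - 1357590\right) - 4687701\right) \left(R + u\right) = \left(\left(-1439237 - 1357590\right) - 4687701\right) \left(7120 - \frac{1}{9786980}\right) = \left(-2796827 - 4687701\right) \frac{69683297599}{9786980} = \left(-7484528\right) \frac{69683297599}{9786980} = - \frac{130386648003012068}{2446745}$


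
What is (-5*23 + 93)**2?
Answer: 484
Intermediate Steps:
(-5*23 + 93)**2 = (-115 + 93)**2 = (-22)**2 = 484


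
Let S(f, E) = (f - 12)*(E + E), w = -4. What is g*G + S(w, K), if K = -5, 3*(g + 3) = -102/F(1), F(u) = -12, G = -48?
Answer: 168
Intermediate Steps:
g = -⅙ (g = -3 + (-102/(-12))/3 = -3 + (-102*(-1/12))/3 = -3 + (⅓)*(17/2) = -3 + 17/6 = -⅙ ≈ -0.16667)
S(f, E) = 2*E*(-12 + f) (S(f, E) = (-12 + f)*(2*E) = 2*E*(-12 + f))
g*G + S(w, K) = -⅙*(-48) + 2*(-5)*(-12 - 4) = 8 + 2*(-5)*(-16) = 8 + 160 = 168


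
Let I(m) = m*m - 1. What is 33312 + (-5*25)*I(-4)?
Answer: 31437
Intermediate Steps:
I(m) = -1 + m² (I(m) = m² - 1 = -1 + m²)
33312 + (-5*25)*I(-4) = 33312 + (-5*25)*(-1 + (-4)²) = 33312 - 125*(-1 + 16) = 33312 - 125*15 = 33312 - 1875 = 31437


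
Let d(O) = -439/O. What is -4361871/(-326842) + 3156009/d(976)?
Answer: -1006757987670759/143483638 ≈ -7.0165e+6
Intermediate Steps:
-4361871/(-326842) + 3156009/d(976) = -4361871/(-326842) + 3156009/((-439/976)) = -4361871*(-1/326842) + 3156009/((-439*1/976)) = 4361871/326842 + 3156009/(-439/976) = 4361871/326842 + 3156009*(-976/439) = 4361871/326842 - 3080264784/439 = -1006757987670759/143483638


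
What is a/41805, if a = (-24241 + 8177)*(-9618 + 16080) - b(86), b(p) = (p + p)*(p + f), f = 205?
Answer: -6923708/2787 ≈ -2484.3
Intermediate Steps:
b(p) = 2*p*(205 + p) (b(p) = (p + p)*(p + 205) = (2*p)*(205 + p) = 2*p*(205 + p))
a = -103855620 (a = (-24241 + 8177)*(-9618 + 16080) - 2*86*(205 + 86) = -16064*6462 - 2*86*291 = -103805568 - 1*50052 = -103805568 - 50052 = -103855620)
a/41805 = -103855620/41805 = -103855620*1/41805 = -6923708/2787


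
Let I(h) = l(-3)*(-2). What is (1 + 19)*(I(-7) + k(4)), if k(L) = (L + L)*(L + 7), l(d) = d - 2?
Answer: 1960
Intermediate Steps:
l(d) = -2 + d
I(h) = 10 (I(h) = (-2 - 3)*(-2) = -5*(-2) = 10)
k(L) = 2*L*(7 + L) (k(L) = (2*L)*(7 + L) = 2*L*(7 + L))
(1 + 19)*(I(-7) + k(4)) = (1 + 19)*(10 + 2*4*(7 + 4)) = 20*(10 + 2*4*11) = 20*(10 + 88) = 20*98 = 1960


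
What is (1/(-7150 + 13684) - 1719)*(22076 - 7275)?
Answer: -166244017945/6534 ≈ -2.5443e+7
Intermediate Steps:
(1/(-7150 + 13684) - 1719)*(22076 - 7275) = (1/6534 - 1719)*14801 = -11231945/6534*14801 = -166244017945/6534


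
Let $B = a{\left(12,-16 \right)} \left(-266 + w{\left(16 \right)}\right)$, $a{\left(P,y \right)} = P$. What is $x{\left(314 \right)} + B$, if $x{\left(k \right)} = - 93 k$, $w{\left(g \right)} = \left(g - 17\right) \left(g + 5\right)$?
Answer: $-32646$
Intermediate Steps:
$w{\left(g \right)} = \left(-17 + g\right) \left(5 + g\right)$
$B = -3444$ ($B = 12 \left(-266 - \left(277 - 256\right)\right) = 12 \left(-266 - 21\right) = 12 \left(-287\right) = -3444$)
$x{\left(314 \right)} + B = \left(-93\right) 314 - 3444 = -29202 - 3444 = -32646$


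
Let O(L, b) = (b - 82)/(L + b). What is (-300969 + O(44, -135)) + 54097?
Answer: -3209305/13 ≈ -2.4687e+5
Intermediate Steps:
O(L, b) = (-82 + b)/(L + b)
(-300969 + O(44, -135)) + 54097 = (-300969 + (-82 - 135)/(44 - 135)) + 54097 = (-300969 - 217/(-91)) + 54097 = (-300969 - 1/91*(-217)) + 54097 = (-300969 + 31/13) + 54097 = -3912566/13 + 54097 = -3209305/13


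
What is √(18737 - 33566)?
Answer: I*√14829 ≈ 121.77*I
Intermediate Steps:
√(18737 - 33566) = √(-14829) = I*√14829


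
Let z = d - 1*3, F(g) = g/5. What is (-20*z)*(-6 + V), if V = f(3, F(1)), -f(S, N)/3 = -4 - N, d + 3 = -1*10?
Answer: 2112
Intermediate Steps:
F(g) = g/5 (F(g) = g*(1/5) = g/5)
d = -13 (d = -3 - 1*10 = -3 - 10 = -13)
z = -16 (z = -13 - 1*3 = -13 - 3 = -16)
f(S, N) = 12 + 3*N (f(S, N) = -3*(-4 - N) = 12 + 3*N)
V = 63/5 (V = 12 + 3*((1/5)*1) = 12 + 3*(1/5) = 12 + 3/5 = 63/5 ≈ 12.600)
(-20*z)*(-6 + V) = (-20*(-16))*(-6 + 63/5) = 320*(33/5) = 2112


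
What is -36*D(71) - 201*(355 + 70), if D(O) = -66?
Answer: -83049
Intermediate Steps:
-36*D(71) - 201*(355 + 70) = -36*(-66) - 201*(355 + 70) = 2376 - 201*425 = 2376 - 85425 = -83049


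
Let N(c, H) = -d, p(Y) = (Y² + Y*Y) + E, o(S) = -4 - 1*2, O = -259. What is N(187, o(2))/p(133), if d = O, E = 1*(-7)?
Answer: 37/5053 ≈ 0.0073224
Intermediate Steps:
E = -7
d = -259
o(S) = -6 (o(S) = -4 - 2 = -6)
p(Y) = -7 + 2*Y² (p(Y) = (Y² + Y*Y) - 7 = (Y² + Y²) - 7 = 2*Y² - 7 = -7 + 2*Y²)
N(c, H) = 259 (N(c, H) = -1*(-259) = 259)
N(187, o(2))/p(133) = 259/(-7 + 2*133²) = 259/(-7 + 2*17689) = 259/(-7 + 35378) = 259/35371 = 259*(1/35371) = 37/5053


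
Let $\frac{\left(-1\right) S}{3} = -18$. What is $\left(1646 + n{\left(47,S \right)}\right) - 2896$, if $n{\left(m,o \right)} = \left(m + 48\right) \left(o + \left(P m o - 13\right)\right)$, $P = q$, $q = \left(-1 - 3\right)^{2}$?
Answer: $3860405$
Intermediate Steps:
$S = 54$ ($S = \left(-3\right) \left(-18\right) = 54$)
$q = 16$ ($q = \left(-4\right)^{2} = 16$)
$P = 16$
$n{\left(m,o \right)} = \left(48 + m\right) \left(-13 + o + 16 m o\right)$ ($n{\left(m,o \right)} = \left(m + 48\right) \left(o + \left(16 m o - 13\right)\right) = \left(48 + m\right) \left(o + \left(16 m o - 13\right)\right) = \left(48 + m\right) \left(o + \left(-13 + 16 m o\right)\right) = \left(48 + m\right) \left(-13 + o + 16 m o\right)$)
$\left(1646 + n{\left(47,S \right)}\right) - 2896 = \left(1646 + \left(-624 - 611 + 48 \cdot 54 + 16 \cdot 54 \cdot 47^{2} + 769 \cdot 47 \cdot 54\right)\right) - 2896 = \left(1646 + \left(-624 - 611 + 2592 + 16 \cdot 54 \cdot 2209 + 1951722\right)\right) - 2896 = \left(1646 + \left(-624 - 611 + 2592 + 1908576 + 1951722\right)\right) - 2896 = \left(1646 + 3861655\right) - 2896 = 3863301 - 2896 = 3860405$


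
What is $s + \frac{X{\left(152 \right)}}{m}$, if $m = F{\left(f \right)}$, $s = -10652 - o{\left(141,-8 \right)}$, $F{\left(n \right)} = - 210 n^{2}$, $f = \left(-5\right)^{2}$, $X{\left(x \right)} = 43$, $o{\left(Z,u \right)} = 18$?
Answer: $- \frac{1400437543}{131250} \approx -10670.0$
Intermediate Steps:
$f = 25$
$s = -10670$ ($s = -10652 - 18 = -10670$)
$m = -131250$ ($m = - 210 \cdot 25^{2} = \left(-210\right) 625 = -131250$)
$s + \frac{X{\left(152 \right)}}{m} = -10670 + \frac{43}{-131250} = -10670 + 43 \left(- \frac{1}{131250}\right) = -10670 - \frac{43}{131250} = - \frac{1400437543}{131250}$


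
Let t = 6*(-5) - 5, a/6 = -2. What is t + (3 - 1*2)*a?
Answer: -47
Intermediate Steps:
a = -12 (a = 6*(-2) = -12)
t = -35 (t = -30 - 5 = -35)
t + (3 - 1*2)*a = -35 + (3 - 1*2)*(-12) = -35 + (3 - 2)*(-12) = -35 + 1*(-12) = -35 - 12 = -47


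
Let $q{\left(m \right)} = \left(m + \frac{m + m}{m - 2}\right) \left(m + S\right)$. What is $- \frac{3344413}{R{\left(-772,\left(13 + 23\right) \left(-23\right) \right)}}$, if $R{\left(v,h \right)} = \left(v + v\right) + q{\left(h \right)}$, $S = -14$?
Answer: $- \frac{1387931395}{287990104} \approx -4.8194$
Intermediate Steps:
$q{\left(m \right)} = \left(-14 + m\right) \left(m + \frac{2 m}{-2 + m}\right)$ ($q{\left(m \right)} = \left(m + \frac{m + m}{m - 2}\right) \left(m - 14\right) = \left(m + \frac{2 m}{-2 + m}\right) \left(-14 + m\right) = \left(-14 + m\right) \left(m + \frac{2 m}{-2 + m}\right)$)
$R{\left(v,h \right)} = 2 v + \frac{h^{2} \left(-14 + h\right)}{-2 + h}$ ($R{\left(v,h \right)} = \left(v + v\right) + \frac{h^{2} \left(-14 + h\right)}{-2 + h} = 2 v + \frac{h^{2} \left(-14 + h\right)}{-2 + h}$)
$- \frac{3344413}{R{\left(-772,\left(13 + 23\right) \left(-23\right) \right)}} = - \frac{3344413}{\frac{1}{-2 + \left(13 + 23\right) \left(-23\right)} \left(\left(\left(13 + 23\right) \left(-23\right)\right)^{2} \left(-14 + \left(13 + 23\right) \left(-23\right)\right) + 2 \left(-772\right) \left(-2 + \left(13 + 23\right) \left(-23\right)\right)\right)} = - \frac{3344413}{\frac{1}{-2 + 36 \left(-23\right)} \left(\left(36 \left(-23\right)\right)^{2} \left(-14 + 36 \left(-23\right)\right) + 2 \left(-772\right) \left(-2 + 36 \left(-23\right)\right)\right)} = - \frac{3344413}{\frac{1}{-2 - 828} \left(\left(-828\right)^{2} \left(-14 - 828\right) + 2 \left(-772\right) \left(-2 - 828\right)\right)} = - \frac{3344413}{\frac{1}{-830} \left(685584 \left(-842\right) + 2 \left(-772\right) \left(-830\right)\right)} = - \frac{3344413}{\left(- \frac{1}{830}\right) \left(-577261728 + 1281520\right)} = - \frac{3344413}{\left(- \frac{1}{830}\right) \left(-575980208\right)} = - \frac{3344413}{\frac{287990104}{415}} = \left(-3344413\right) \frac{415}{287990104} = - \frac{1387931395}{287990104}$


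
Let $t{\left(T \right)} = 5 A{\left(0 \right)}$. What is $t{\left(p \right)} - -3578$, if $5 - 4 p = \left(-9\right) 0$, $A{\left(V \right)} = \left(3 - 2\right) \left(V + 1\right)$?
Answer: $3583$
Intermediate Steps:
$A{\left(V \right)} = 1 + V$ ($A{\left(V \right)} = 1 \left(1 + V\right) = 1 + V$)
$p = \frac{5}{4}$ ($p = \frac{5}{4} - \frac{\left(-9\right) 0}{4} = \frac{5}{4} - 0 = \frac{5}{4} + 0 = \frac{5}{4} \approx 1.25$)
$t{\left(T \right)} = 5$ ($t{\left(T \right)} = 5 \left(1 + 0\right) = 5 \cdot 1 = 5$)
$t{\left(p \right)} - -3578 = 5 - -3578 = 5 + 3578 = 3583$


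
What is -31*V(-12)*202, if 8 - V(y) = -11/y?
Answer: -266135/6 ≈ -44356.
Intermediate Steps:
V(y) = 8 + 11/y (V(y) = 8 - (-11)/y = 8 + 11/y)
-31*V(-12)*202 = -31*(8 + 11/(-12))*202 = -31*(8 + 11*(-1/12))*202 = -31*(8 - 11/12)*202 = -31*85/12*202 = -2635/12*202 = -266135/6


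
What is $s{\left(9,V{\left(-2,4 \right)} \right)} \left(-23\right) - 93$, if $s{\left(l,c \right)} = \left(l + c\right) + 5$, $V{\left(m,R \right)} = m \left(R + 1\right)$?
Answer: $-185$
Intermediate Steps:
$V{\left(m,R \right)} = m \left(1 + R\right)$
$s{\left(l,c \right)} = 5 + c + l$ ($s{\left(l,c \right)} = \left(c + l\right) + 5 = 5 + c + l$)
$s{\left(9,V{\left(-2,4 \right)} \right)} \left(-23\right) - 93 = \left(5 - 2 \left(1 + 4\right) + 9\right) \left(-23\right) - 93 = \left(5 - 10 + 9\right) \left(-23\right) - 93 = 4 \left(-23\right) - 93 = -92 - 93 = -185$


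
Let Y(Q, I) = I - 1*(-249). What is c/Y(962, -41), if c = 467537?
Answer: 467537/208 ≈ 2247.8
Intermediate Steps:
Y(Q, I) = 249 + I (Y(Q, I) = I + 249 = 249 + I)
c/Y(962, -41) = 467537/(249 - 41) = 467537/208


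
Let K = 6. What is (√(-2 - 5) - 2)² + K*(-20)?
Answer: -120 + (2 - I*√7)² ≈ -123.0 - 10.583*I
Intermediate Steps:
(√(-2 - 5) - 2)² + K*(-20) = (√(-2 - 5) - 2)² + 6*(-20) = (√(-7) - 2)² - 120 = (I*√7 - 2)² - 120 = (-2 + I*√7)² - 120 = -120 + (-2 + I*√7)²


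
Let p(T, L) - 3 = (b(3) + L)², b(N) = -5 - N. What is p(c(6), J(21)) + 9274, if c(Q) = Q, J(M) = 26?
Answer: 9601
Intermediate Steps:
p(T, L) = 3 + (-8 + L)² (p(T, L) = 3 + ((-5 - 1*3) + L)² = 3 + ((-5 - 3) + L)² = 3 + (-8 + L)²)
p(c(6), J(21)) + 9274 = (3 + (-8 + 26)²) + 9274 = (3 + 18²) + 9274 = (3 + 324) + 9274 = 327 + 9274 = 9601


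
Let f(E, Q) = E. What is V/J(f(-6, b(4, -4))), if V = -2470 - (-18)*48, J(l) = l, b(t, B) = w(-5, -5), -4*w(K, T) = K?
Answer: 803/3 ≈ 267.67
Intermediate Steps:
w(K, T) = -K/4
b(t, B) = 5/4 (b(t, B) = -¼*(-5) = 5/4)
V = -1606 (V = -2470 - 1*(-864) = -2470 + 864 = -1606)
V/J(f(-6, b(4, -4))) = -1606/(-6) = -1606*(-⅙) = 803/3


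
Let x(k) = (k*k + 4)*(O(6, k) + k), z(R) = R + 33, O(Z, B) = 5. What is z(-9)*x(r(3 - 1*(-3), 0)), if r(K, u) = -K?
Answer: -960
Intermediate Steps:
z(R) = 33 + R
x(k) = (4 + k²)*(5 + k) (x(k) = (k*k + 4)*(5 + k) = (k² + 4)*(5 + k) = (4 + k²)*(5 + k))
z(-9)*x(r(3 - 1*(-3), 0)) = (33 - 9)*(20 + (-(3 - 1*(-3)))³ + 4*(-(3 - 1*(-3))) + 5*(-(3 - 1*(-3)))²) = 24*(20 + (-(3 + 3))³ + 4*(-(3 + 3)) + 5*(-(3 + 3))²) = 24*(20 + (-1*6)³ + 4*(-1*6) + 5*(-1*6)²) = 24*(20 + (-6)³ + 4*(-6) + 5*(-6)²) = 24*(20 - 216 - 24 + 5*36) = 24*(20 - 216 - 24 + 180) = 24*(-40) = -960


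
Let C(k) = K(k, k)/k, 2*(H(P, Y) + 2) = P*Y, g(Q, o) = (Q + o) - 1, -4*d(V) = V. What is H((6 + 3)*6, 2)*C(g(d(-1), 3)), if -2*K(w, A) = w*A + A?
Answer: -169/2 ≈ -84.500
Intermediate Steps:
d(V) = -V/4
g(Q, o) = -1 + Q + o
K(w, A) = -A/2 - A*w/2 (K(w, A) = -(w*A + A)/2 = -(A*w + A)/2 = -(A + A*w)/2 = -A/2 - A*w/2)
H(P, Y) = -2 + P*Y/2 (H(P, Y) = -2 + (P*Y)/2 = -2 + P*Y/2)
C(k) = -½ - k/2 (C(k) = (-k*(1 + k)/2)/k = -½ - k/2)
H((6 + 3)*6, 2)*C(g(d(-1), 3)) = (-2 + (½)*((6 + 3)*6)*2)*(-½ - (-1 - ¼*(-1) + 3)/2) = (-2 + (½)*(9*6)*2)*(-½ - (-1 + ¼ + 3)/2) = (-2 + (½)*54*2)*(-½ - ½*9/4) = (-2 + 54)*(-½ - 9/8) = 52*(-13/8) = -169/2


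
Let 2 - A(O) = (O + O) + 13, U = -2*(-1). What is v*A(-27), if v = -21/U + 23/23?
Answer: -817/2 ≈ -408.50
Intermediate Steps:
U = 2
A(O) = -11 - 2*O (A(O) = 2 - ((O + O) + 13) = 2 - (2*O + 13) = 2 - (13 + 2*O) = 2 + (-13 - 2*O) = -11 - 2*O)
v = -19/2 (v = -21/2 + 23/23 = -21*½ + 23*(1/23) = -21/2 + 1 = -19/2 ≈ -9.5000)
v*A(-27) = -19*(-11 - 2*(-27))/2 = -19*(-11 + 54)/2 = -19/2*43 = -817/2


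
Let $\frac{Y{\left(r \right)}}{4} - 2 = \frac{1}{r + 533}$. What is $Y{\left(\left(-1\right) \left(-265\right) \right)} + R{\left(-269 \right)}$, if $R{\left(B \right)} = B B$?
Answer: $\frac{28875233}{399} \approx 72369.0$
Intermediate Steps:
$Y{\left(r \right)} = 8 + \frac{4}{533 + r}$ ($Y{\left(r \right)} = 8 + \frac{4}{r + 533} = 8 + \frac{4}{533 + r}$)
$R{\left(B \right)} = B^{2}$
$Y{\left(\left(-1\right) \left(-265\right) \right)} + R{\left(-269 \right)} = \frac{4 \left(1067 + 2 \left(\left(-1\right) \left(-265\right)\right)\right)}{533 - -265} + \left(-269\right)^{2} = \frac{4 \left(1067 + 2 \cdot 265\right)}{533 + 265} + 72361 = \frac{4 \left(1067 + 530\right)}{798} + 72361 = 4 \cdot \frac{1}{798} \cdot 1597 + 72361 = \frac{3194}{399} + 72361 = \frac{28875233}{399}$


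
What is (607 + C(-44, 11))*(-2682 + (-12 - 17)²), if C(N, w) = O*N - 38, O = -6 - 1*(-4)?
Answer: -1209537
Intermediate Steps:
O = -2 (O = -6 + 4 = -2)
C(N, w) = -38 - 2*N (C(N, w) = -2*N - 38 = -38 - 2*N)
(607 + C(-44, 11))*(-2682 + (-12 - 17)²) = (607 + (-38 - 2*(-44)))*(-2682 + (-12 - 17)²) = (607 + (-38 + 88))*(-2682 + (-29)²) = (607 + 50)*(-2682 + 841) = 657*(-1841) = -1209537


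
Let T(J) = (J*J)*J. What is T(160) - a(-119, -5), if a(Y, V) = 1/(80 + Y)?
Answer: 159744001/39 ≈ 4.0960e+6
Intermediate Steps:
T(J) = J³ (T(J) = J²*J = J³)
T(160) - a(-119, -5) = 160³ - 1/(80 - 119) = 4096000 - 1/(-39) = 4096000 - 1*(-1/39) = 4096000 + 1/39 = 159744001/39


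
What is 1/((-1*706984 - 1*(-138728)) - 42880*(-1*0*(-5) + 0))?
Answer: -1/568256 ≈ -1.7598e-6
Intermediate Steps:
1/((-1*706984 - 1*(-138728)) - 42880*(-1*0*(-5) + 0)) = 1/((-706984 + 138728) - 42880*(0*(-5) + 0)) = 1/(-568256 - 42880*(0 + 0)) = 1/(-568256 - 42880*0) = 1/(-568256 + 0) = 1/(-568256) = -1/568256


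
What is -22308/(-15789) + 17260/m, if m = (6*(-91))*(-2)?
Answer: 24739873/1436799 ≈ 17.219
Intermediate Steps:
m = 1092 (m = -546*(-2) = 1092)
-22308/(-15789) + 17260/m = -22308/(-15789) + 17260/1092 = -22308*(-1/15789) + 17260*(1/1092) = 7436/5263 + 4315/273 = 24739873/1436799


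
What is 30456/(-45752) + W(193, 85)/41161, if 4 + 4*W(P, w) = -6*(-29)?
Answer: -312913739/470799518 ≈ -0.66464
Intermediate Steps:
W(P, w) = 85/2 (W(P, w) = -1 + (-6*(-29))/4 = -1 + (¼)*174 = -1 + 87/2 = 85/2)
30456/(-45752) + W(193, 85)/41161 = 30456/(-45752) + (85/2)/41161 = 30456*(-1/45752) + (85/2)*(1/41161) = -3807/5719 + 85/82322 = -312913739/470799518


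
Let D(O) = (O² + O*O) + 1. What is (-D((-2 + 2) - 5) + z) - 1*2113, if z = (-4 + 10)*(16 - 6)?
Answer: -2104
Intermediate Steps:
D(O) = 1 + 2*O² (D(O) = (O² + O²) + 1 = 2*O² + 1 = 1 + 2*O²)
z = 60 (z = 6*10 = 60)
(-D((-2 + 2) - 5) + z) - 1*2113 = (-(1 + 2*((-2 + 2) - 5)²) + 60) - 1*2113 = (-(1 + 2*(0 - 5)²) + 60) - 2113 = (-(1 + 2*(-5)²) + 60) - 2113 = (-(1 + 2*25) + 60) - 2113 = (-(1 + 50) + 60) - 2113 = (-1*51 + 60) - 2113 = (-51 + 60) - 2113 = 9 - 2113 = -2104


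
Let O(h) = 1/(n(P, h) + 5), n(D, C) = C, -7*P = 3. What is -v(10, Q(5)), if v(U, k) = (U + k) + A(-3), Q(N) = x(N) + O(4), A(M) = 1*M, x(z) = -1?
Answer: -55/9 ≈ -6.1111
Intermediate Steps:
P = -3/7 (P = -1/7*3 = -3/7 ≈ -0.42857)
O(h) = 1/(5 + h) (O(h) = 1/(h + 5) = 1/(5 + h))
A(M) = M
Q(N) = -8/9 (Q(N) = -1 + 1/(5 + 4) = -1 + 1/9 = -8/9)
v(U, k) = -3 + U + k (v(U, k) = (U + k) - 3 = -3 + U + k)
-v(10, Q(5)) = -(-3 + 10 - 8/9) = -1*55/9 = -55/9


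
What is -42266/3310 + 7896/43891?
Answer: -914480623/72639605 ≈ -12.589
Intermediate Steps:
-42266/3310 + 7896/43891 = -42266*1/3310 + 7896*(1/43891) = -21133/1655 + 7896/43891 = -914480623/72639605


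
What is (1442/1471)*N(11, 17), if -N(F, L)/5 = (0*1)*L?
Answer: 0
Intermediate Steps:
N(F, L) = 0 (N(F, L) = -5*0*1*L = -0*L = -5*0 = 0)
(1442/1471)*N(11, 17) = (1442/1471)*0 = 0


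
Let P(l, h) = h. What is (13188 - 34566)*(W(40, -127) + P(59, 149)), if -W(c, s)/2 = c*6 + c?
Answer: 8786358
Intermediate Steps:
W(c, s) = -14*c (W(c, s) = -2*(c*6 + c) = -2*(6*c + c) = -14*c)
(13188 - 34566)*(W(40, -127) + P(59, 149)) = (13188 - 34566)*(-14*40 + 149) = -21378*(-560 + 149) = -21378*(-411) = 8786358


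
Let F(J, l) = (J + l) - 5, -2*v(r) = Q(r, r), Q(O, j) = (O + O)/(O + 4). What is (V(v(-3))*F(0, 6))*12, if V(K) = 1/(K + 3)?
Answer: 2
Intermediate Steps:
Q(O, j) = 2*O/(4 + O) (Q(O, j) = (2*O)/(4 + O) = 2*O/(4 + O))
v(r) = -r/(4 + r)
F(J, l) = -5 + J + l
V(K) = 1/(3 + K)
(V(v(-3))*F(0, 6))*12 = ((-5 + 0 + 6)/(3 - 1*(-3)/(4 - 3)))*12 = (1/(3 - 1*(-3)/1))*12 = (1/(3 - 1*(-3)*1))*12 = (1/(3 + 3))*12 = (1/6)*12 = ((⅙)*1)*12 = (⅙)*12 = 2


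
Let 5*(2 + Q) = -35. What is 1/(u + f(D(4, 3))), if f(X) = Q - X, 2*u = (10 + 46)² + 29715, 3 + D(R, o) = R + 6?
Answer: 2/32819 ≈ 6.0940e-5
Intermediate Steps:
Q = -9 (Q = -2 + (⅕)*(-35) = -2 - 7 = -9)
D(R, o) = 3 + R (D(R, o) = -3 + (R + 6) = -3 + (6 + R) = 3 + R)
u = 32851/2 (u = ((10 + 46)² + 29715)/2 = (56² + 29715)/2 = (3136 + 29715)/2 = (½)*32851 = 32851/2 ≈ 16426.)
f(X) = -9 - X
1/(u + f(D(4, 3))) = 1/(32851/2 + (-9 - (3 + 4))) = 1/(32851/2 + (-9 - 1*7)) = 1/(32851/2 + (-9 - 7)) = 1/(32851/2 - 16) = 1/(32819/2) = 2/32819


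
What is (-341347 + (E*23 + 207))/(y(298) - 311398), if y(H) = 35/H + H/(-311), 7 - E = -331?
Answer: 30895694148/28859821763 ≈ 1.0705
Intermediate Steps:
E = 338 (E = 7 - 1*(-331) = 7 + 331 = 338)
y(H) = 35/H - H/311 (y(H) = 35/H + H*(-1/311) = 35/H - H/311)
(-341347 + (E*23 + 207))/(y(298) - 311398) = (-341347 + (338*23 + 207))/((35/298 - 1/311*298) - 311398) = (-341347 + (7774 + 207))/((35*(1/298) - 298/311) - 311398) = (-341347 + 7981)/((35/298 - 298/311) - 311398) = -333366/(-77919/92678 - 311398) = -333366/(-28859821763/92678) = -333366*(-92678/28859821763) = 30895694148/28859821763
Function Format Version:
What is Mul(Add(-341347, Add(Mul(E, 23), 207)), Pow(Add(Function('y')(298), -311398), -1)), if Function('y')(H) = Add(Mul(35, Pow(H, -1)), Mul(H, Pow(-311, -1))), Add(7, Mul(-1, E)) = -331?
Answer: Rational(30895694148, 28859821763) ≈ 1.0705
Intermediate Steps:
E = 338 (E = Add(7, Mul(-1, -331)) = Add(7, 331) = 338)
Function('y')(H) = Add(Mul(35, Pow(H, -1)), Mul(Rational(-1, 311), H)) (Function('y')(H) = Add(Mul(35, Pow(H, -1)), Mul(H, Rational(-1, 311))) = Add(Mul(35, Pow(H, -1)), Mul(Rational(-1, 311), H)))
Mul(Add(-341347, Add(Mul(E, 23), 207)), Pow(Add(Function('y')(298), -311398), -1)) = Mul(Add(-341347, Add(Mul(338, 23), 207)), Pow(Add(Add(Mul(35, Pow(298, -1)), Mul(Rational(-1, 311), 298)), -311398), -1)) = Mul(Add(-341347, Add(7774, 207)), Pow(Add(Add(Mul(35, Rational(1, 298)), Rational(-298, 311)), -311398), -1)) = Mul(Add(-341347, 7981), Pow(Add(Add(Rational(35, 298), Rational(-298, 311)), -311398), -1)) = Mul(-333366, Pow(Add(Rational(-77919, 92678), -311398), -1)) = Mul(-333366, Pow(Rational(-28859821763, 92678), -1)) = Mul(-333366, Rational(-92678, 28859821763)) = Rational(30895694148, 28859821763)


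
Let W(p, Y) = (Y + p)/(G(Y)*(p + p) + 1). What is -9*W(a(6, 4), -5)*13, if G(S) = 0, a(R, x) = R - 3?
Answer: 234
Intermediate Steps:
a(R, x) = -3 + R
W(p, Y) = Y + p (W(p, Y) = (Y + p)/(0*(p + p) + 1) = (Y + p)/(0*(2*p) + 1) = (Y + p)/(0 + 1) = (Y + p)/1 = (Y + p)*1 = Y + p)
-9*W(a(6, 4), -5)*13 = -9*(-5 + (-3 + 6))*13 = -9*(-5 + 3)*13 = -9*(-2)*13 = 18*13 = 234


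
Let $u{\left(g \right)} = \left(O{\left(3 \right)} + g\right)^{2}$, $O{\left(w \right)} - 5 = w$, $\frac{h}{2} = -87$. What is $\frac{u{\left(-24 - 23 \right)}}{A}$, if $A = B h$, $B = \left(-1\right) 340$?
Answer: $\frac{507}{19720} \approx 0.02571$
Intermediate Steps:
$h = -174$ ($h = 2 \left(-87\right) = -174$)
$O{\left(w \right)} = 5 + w$
$B = -340$
$u{\left(g \right)} = \left(8 + g\right)^{2}$ ($u{\left(g \right)} = \left(\left(5 + 3\right) + g\right)^{2} = \left(8 + g\right)^{2}$)
$A = 59160$ ($A = \left(-340\right) \left(-174\right) = 59160$)
$\frac{u{\left(-24 - 23 \right)}}{A} = \frac{\left(8 - 47\right)^{2}}{59160} = \left(8 - 47\right)^{2} \cdot \frac{1}{59160} = \left(-39\right)^{2} \cdot \frac{1}{59160} = 1521 \cdot \frac{1}{59160} = \frac{507}{19720}$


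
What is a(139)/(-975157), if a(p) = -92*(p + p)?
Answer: 25576/975157 ≈ 0.026228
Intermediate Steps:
a(p) = -184*p
a(139)/(-975157) = -184*139/(-975157) = -25576*(-1/975157) = 25576/975157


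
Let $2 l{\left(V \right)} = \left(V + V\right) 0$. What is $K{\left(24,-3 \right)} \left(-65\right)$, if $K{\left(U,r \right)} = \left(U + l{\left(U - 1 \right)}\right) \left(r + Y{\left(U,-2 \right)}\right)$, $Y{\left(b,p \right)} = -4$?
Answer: $10920$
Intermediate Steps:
$l{\left(V \right)} = 0$ ($l{\left(V \right)} = \frac{\left(V + V\right) 0}{2} = \frac{2 V 0}{2} = \frac{1}{2} \cdot 0 = 0$)
$K{\left(U,r \right)} = U \left(-4 + r\right)$ ($K{\left(U,r \right)} = \left(U + 0\right) \left(r - 4\right) = U \left(-4 + r\right)$)
$K{\left(24,-3 \right)} \left(-65\right) = 24 \left(-4 - 3\right) \left(-65\right) = 24 \left(-7\right) \left(-65\right) = \left(-168\right) \left(-65\right) = 10920$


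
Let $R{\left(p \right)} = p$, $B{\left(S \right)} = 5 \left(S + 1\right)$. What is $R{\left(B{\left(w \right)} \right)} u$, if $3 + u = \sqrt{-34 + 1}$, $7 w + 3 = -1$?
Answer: $- \frac{45}{7} + \frac{15 i \sqrt{33}}{7} \approx -6.4286 + 12.31 i$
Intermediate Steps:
$w = - \frac{4}{7}$ ($w = - \frac{3}{7} + \frac{1}{7} \left(-1\right) = - \frac{3}{7} - \frac{1}{7} = - \frac{4}{7} \approx -0.57143$)
$B{\left(S \right)} = 5 + 5 S$ ($B{\left(S \right)} = 5 \left(1 + S\right) = 5 + 5 S$)
$u = -3 + i \sqrt{33}$ ($u = -3 + \sqrt{-34 + 1} = -3 + \sqrt{-33} = -3 + i \sqrt{33} \approx -3.0 + 5.7446 i$)
$R{\left(B{\left(w \right)} \right)} u = \left(5 + 5 \left(- \frac{4}{7}\right)\right) \left(-3 + i \sqrt{33}\right) = \left(5 - \frac{20}{7}\right) \left(-3 + i \sqrt{33}\right) = \frac{15 \left(-3 + i \sqrt{33}\right)}{7} = - \frac{45}{7} + \frac{15 i \sqrt{33}}{7}$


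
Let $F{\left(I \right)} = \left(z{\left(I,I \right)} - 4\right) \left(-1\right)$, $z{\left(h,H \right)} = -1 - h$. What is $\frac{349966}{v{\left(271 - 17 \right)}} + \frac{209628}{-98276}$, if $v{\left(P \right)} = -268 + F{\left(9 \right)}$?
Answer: $- \frac{4305813016}{3120263} \approx -1380.0$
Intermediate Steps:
$F{\left(I \right)} = 5 + I$ ($F{\left(I \right)} = \left(\left(-1 - I\right) - 4\right) \left(-1\right) = \left(-5 - I\right) \left(-1\right) = 5 + I$)
$v{\left(P \right)} = -254$ ($v{\left(P \right)} = -268 + \left(5 + 9\right) = -268 + 14 = -254$)
$\frac{349966}{v{\left(271 - 17 \right)}} + \frac{209628}{-98276} = \frac{349966}{-254} + \frac{209628}{-98276} = 349966 \left(- \frac{1}{254}\right) + 209628 \left(- \frac{1}{98276}\right) = - \frac{174983}{127} - \frac{52407}{24569} = - \frac{4305813016}{3120263}$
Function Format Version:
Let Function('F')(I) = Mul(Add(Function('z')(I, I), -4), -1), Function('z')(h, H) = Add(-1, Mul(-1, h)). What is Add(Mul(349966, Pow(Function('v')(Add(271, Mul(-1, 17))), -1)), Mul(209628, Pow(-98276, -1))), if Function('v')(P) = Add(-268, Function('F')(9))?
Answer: Rational(-4305813016, 3120263) ≈ -1380.0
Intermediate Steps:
Function('F')(I) = Add(5, I) (Function('F')(I) = Mul(Add(Add(-1, Mul(-1, I)), -4), -1) = Mul(Add(-5, Mul(-1, I)), -1) = Add(5, I))
Function('v')(P) = -254 (Function('v')(P) = Add(-268, Add(5, 9)) = Add(-268, 14) = -254)
Add(Mul(349966, Pow(Function('v')(Add(271, Mul(-1, 17))), -1)), Mul(209628, Pow(-98276, -1))) = Add(Mul(349966, Pow(-254, -1)), Mul(209628, Pow(-98276, -1))) = Add(Mul(349966, Rational(-1, 254)), Mul(209628, Rational(-1, 98276))) = Add(Rational(-174983, 127), Rational(-52407, 24569)) = Rational(-4305813016, 3120263)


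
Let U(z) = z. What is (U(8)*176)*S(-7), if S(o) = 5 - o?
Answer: 16896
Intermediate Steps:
(U(8)*176)*S(-7) = (8*176)*(5 - 1*(-7)) = 1408*(5 + 7) = 1408*12 = 16896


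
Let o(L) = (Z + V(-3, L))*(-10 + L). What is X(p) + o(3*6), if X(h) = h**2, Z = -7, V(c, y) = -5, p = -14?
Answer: 100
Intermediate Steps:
o(L) = 120 - 12*L (o(L) = (-7 - 5)*(-10 + L) = -12*(-10 + L) = 120 - 12*L)
X(p) + o(3*6) = (-14)**2 + (120 - 36*6) = 196 + (120 - 12*18) = 196 + (120 - 216) = 196 - 96 = 100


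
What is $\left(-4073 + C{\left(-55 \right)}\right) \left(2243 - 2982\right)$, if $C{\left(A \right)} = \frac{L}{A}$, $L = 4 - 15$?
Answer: $\frac{15048996}{5} \approx 3.0098 \cdot 10^{6}$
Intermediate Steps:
$L = -11$
$C{\left(A \right)} = - \frac{11}{A}$
$\left(-4073 + C{\left(-55 \right)}\right) \left(2243 - 2982\right) = \left(-4073 - \frac{11}{-55}\right) \left(2243 - 2982\right) = \left(-4073 - - \frac{1}{5}\right) \left(-739\right) = \left(-4073 + \frac{1}{5}\right) \left(-739\right) = \left(- \frac{20364}{5}\right) \left(-739\right) = \frac{15048996}{5}$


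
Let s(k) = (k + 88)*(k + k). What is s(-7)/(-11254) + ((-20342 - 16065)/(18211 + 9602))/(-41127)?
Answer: 648776459506/6436529767377 ≈ 0.10080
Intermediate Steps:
s(k) = 2*k*(88 + k) (s(k) = (88 + k)*(2*k) = 2*k*(88 + k))
s(-7)/(-11254) + ((-20342 - 16065)/(18211 + 9602))/(-41127) = (2*(-7)*(88 - 7))/(-11254) + ((-20342 - 16065)/(18211 + 9602))/(-41127) = (2*(-7)*81)*(-1/11254) - 36407/27813*(-1/41127) = -1134*(-1/11254) - 36407*1/27813*(-1/41127) = 567/5627 - 36407/27813*(-1/41127) = 567/5627 + 36407/1143865251 = 648776459506/6436529767377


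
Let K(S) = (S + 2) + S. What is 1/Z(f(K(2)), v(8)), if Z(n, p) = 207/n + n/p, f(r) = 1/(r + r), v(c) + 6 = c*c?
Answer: 696/1728865 ≈ 0.00040258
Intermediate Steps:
K(S) = 2 + 2*S (K(S) = (2 + S) + S = 2 + 2*S)
v(c) = -6 + c² (v(c) = -6 + c*c = -6 + c²)
f(r) = 1/(2*r)
1/Z(f(K(2)), v(8)) = 1/(207/((1/(2*(2 + 2*2)))) + (1/(2*(2 + 2*2)))/(-6 + 8²)) = 1/(207/((1/(2*(2 + 4)))) + (1/(2*(2 + 4)))/(-6 + 64)) = 1/(207/(((½)/6)) + ((½)/6)/58) = 1/(207/(((½)*(⅙))) + ((½)*(⅙))*(1/58)) = 1/(207/(1/12) + (1/12)*(1/58)) = 1/(207*12 + 1/696) = 1/(2484 + 1/696) = 1/(1728865/696) = 696/1728865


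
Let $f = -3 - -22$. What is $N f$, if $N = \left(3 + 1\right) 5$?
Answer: $380$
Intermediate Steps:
$N = 20$ ($N = 4 \cdot 5 = 20$)
$f = 19$ ($f = -3 + 22 = 19$)
$N f = 20 \cdot 19 = 380$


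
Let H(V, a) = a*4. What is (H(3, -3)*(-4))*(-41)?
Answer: -1968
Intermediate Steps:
H(V, a) = 4*a
(H(3, -3)*(-4))*(-41) = ((4*(-3))*(-4))*(-41) = -12*(-4)*(-41) = 48*(-41) = -1968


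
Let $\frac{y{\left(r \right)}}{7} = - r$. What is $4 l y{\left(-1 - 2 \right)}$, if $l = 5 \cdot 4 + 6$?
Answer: $2184$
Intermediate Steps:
$y{\left(r \right)} = - 7 r$ ($y{\left(r \right)} = 7 \left(- r\right) = - 7 r$)
$l = 26$ ($l = 20 + 6 = 26$)
$4 l y{\left(-1 - 2 \right)} = 4 \cdot 26 \left(- 7 \left(-1 - 2\right)\right) = 104 \left(\left(-7\right) \left(-3\right)\right) = 104 \cdot 21 = 2184$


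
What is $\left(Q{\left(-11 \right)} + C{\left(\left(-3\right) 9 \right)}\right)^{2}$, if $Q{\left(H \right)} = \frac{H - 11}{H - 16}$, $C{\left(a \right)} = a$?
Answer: $\frac{499849}{729} \approx 685.66$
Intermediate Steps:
$Q{\left(H \right)} = \frac{-11 + H}{-16 + H}$
$\left(Q{\left(-11 \right)} + C{\left(\left(-3\right) 9 \right)}\right)^{2} = \left(\frac{-11 - 11}{-16 - 11} - 27\right)^{2} = \left(\frac{1}{-27} \left(-22\right) - 27\right)^{2} = \left(\left(- \frac{1}{27}\right) \left(-22\right) - 27\right)^{2} = \left(\frac{22}{27} - 27\right)^{2} = \left(- \frac{707}{27}\right)^{2} = \frac{499849}{729}$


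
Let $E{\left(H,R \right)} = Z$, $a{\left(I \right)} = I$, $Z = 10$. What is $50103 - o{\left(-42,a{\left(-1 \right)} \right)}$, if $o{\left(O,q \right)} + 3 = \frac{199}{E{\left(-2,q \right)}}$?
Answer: $\frac{500861}{10} \approx 50086.0$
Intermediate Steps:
$E{\left(H,R \right)} = 10$
$o{\left(O,q \right)} = \frac{169}{10}$ ($o{\left(O,q \right)} = -3 + \frac{199}{10} = \frac{169}{10}$)
$50103 - o{\left(-42,a{\left(-1 \right)} \right)} = 50103 - \frac{169}{10} = \frac{500861}{10}$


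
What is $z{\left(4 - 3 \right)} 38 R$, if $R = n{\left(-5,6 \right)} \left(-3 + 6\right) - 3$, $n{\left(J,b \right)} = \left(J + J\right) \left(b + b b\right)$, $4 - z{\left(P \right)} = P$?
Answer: $-143982$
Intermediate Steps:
$z{\left(P \right)} = 4 - P$
$n{\left(J,b \right)} = 2 J \left(b + b^{2}\right)$
$R = -1263$ ($R = 2 \left(-5\right) 6 \left(1 + 6\right) \left(-3 + 6\right) - 3 = 2 \left(-5\right) 6 \cdot 7 \cdot 3 - 3 = \left(-420\right) 3 - 3 = -1260 - 3 = -1263$)
$z{\left(4 - 3 \right)} 38 R = \left(4 - \left(4 - 3\right)\right) 38 \left(-1263\right) = \left(4 - 1\right) 38 \left(-1263\right) = 3 \cdot 38 \left(-1263\right) = 114 \left(-1263\right) = -143982$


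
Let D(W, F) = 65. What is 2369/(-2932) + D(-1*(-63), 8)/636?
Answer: -164513/233094 ≈ -0.70578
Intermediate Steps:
2369/(-2932) + D(-1*(-63), 8)/636 = 2369/(-2932) + 65/636 = 2369*(-1/2932) + 65*(1/636) = -2369/2932 + 65/636 = -164513/233094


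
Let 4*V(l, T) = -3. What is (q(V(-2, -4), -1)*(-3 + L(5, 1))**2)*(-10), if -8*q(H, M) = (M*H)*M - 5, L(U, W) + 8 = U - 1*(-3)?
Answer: -1035/16 ≈ -64.688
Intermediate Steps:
L(U, W) = -5 + U (L(U, W) = -8 + (U - 1*(-3)) = -8 + (U + 3) = -8 + (3 + U) = -5 + U)
V(l, T) = -3/4 (V(l, T) = (1/4)*(-3) = -3/4)
q(H, M) = 5/8 - H*M**2/8 (q(H, M) = -((M*H)*M - 5)/8 = -((H*M)*M - 5)/8 = -(H*M**2 - 5)/8 = -(-5 + H*M**2)/8 = 5/8 - H*M**2/8)
(q(V(-2, -4), -1)*(-3 + L(5, 1))**2)*(-10) = ((5/8 - 1/8*(-3/4)*(-1)**2)*(-3 + (-5 + 5))**2)*(-10) = ((5/8 - 1/8*(-3/4)*1)*(-3 + 0)**2)*(-10) = ((5/8 + 3/32)*(-3)**2)*(-10) = ((23/32)*9)*(-10) = (207/32)*(-10) = -1035/16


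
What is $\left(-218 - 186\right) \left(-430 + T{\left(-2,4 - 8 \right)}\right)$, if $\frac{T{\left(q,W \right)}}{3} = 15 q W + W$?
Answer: $33128$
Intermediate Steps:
$T{\left(q,W \right)} = 3 W + 45 W q$ ($T{\left(q,W \right)} = 3 \left(15 q W + W\right) = 3 \left(15 W q + W\right) = 3 \left(W + 15 W q\right) = 3 W + 45 W q$)
$\left(-218 - 186\right) \left(-430 + T{\left(-2,4 - 8 \right)}\right) = \left(-218 - 186\right) \left(-430 + 3 \left(4 - 8\right) \left(1 + 15 \left(-2\right)\right)\right) = - 404 \left(-430 + 3 \left(4 - 8\right) \left(1 - 30\right)\right) = - 404 \left(-430 + 3 \left(-4\right) \left(-29\right)\right) = - 404 \left(-430 + 348\right) = \left(-404\right) \left(-82\right) = 33128$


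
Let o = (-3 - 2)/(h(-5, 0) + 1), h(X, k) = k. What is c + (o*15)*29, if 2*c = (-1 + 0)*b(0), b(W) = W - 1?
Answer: -4349/2 ≈ -2174.5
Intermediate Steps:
b(W) = -1 + W
o = -5 (o = (-3 - 2)/(0 + 1) = -5/1 = -5*1 = -5)
c = ½ (c = ((-1 + 0)*(-1 + 0))/2 = (-1*(-1))/2 = (½)*1 = ½ ≈ 0.50000)
c + (o*15)*29 = ½ - 5*15*29 = ½ - 75*29 = ½ - 2175 = -4349/2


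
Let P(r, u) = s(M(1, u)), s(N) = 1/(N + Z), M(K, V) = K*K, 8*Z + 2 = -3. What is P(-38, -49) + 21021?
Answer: 63071/3 ≈ 21024.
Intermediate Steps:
Z = -5/8 (Z = -¼ + (⅛)*(-3) = -¼ - 3/8 = -5/8 ≈ -0.62500)
M(K, V) = K²
s(N) = 1/(-5/8 + N) (s(N) = 1/(N - 5/8) = 1/(-5/8 + N))
P(r, u) = 8/3 (P(r, u) = 8/(-5 + 8*1²) = 8/(-5 + 8*1) = 8/(-5 + 8) = 8/3)
P(-38, -49) + 21021 = 8/3 + 21021 = 63071/3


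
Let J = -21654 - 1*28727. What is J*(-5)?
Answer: 251905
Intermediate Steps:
J = -50381 (J = -21654 - 28727 = -50381)
J*(-5) = -50381*(-5) = 251905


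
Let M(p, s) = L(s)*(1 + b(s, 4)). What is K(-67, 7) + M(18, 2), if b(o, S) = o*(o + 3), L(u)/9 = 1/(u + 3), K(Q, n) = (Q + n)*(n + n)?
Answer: -4101/5 ≈ -820.20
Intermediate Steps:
K(Q, n) = 2*n*(Q + n) (K(Q, n) = (Q + n)*(2*n) = 2*n*(Q + n))
L(u) = 9/(3 + u) (L(u) = 9/(u + 3) = 9/(3 + u))
b(o, S) = o*(3 + o)
M(p, s) = 9*(1 + s*(3 + s))/(3 + s) (M(p, s) = (9/(3 + s))*(1 + s*(3 + s)) = 9*(1 + s*(3 + s))/(3 + s))
K(-67, 7) + M(18, 2) = 2*7*(-67 + 7) + 9*(1 + 2*(3 + 2))/(3 + 2) = 2*7*(-60) + 9*(1 + 2*5)/5 = -840 + 9*(1/5)*(1 + 10) = -840 + 9*(1/5)*11 = -840 + 99/5 = -4101/5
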